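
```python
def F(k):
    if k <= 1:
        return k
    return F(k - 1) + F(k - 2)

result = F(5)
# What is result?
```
Call trace (a repeated sub-call is expanded the first time; later identical calls just restate its return value):
F(k=5)
  F(k=4)
    F(k=3)
      F(k=2)
        F(k=1)
        -> return 1
        F(k=0)
        -> return 0
      -> return 1
      F(k=1)
      -> return 1
    -> return 2
    F(k=2) -> return 1  (same call as traced above)
  -> return 3
  F(k=3) -> return 2  (same call as traced above)
-> return 5

Final answer: 5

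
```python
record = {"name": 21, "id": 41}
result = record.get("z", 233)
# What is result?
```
Trace:
  record={'name': 21, 'id': 41}
  record={'name': 21, 'id': 41}, result=233

Final answer: 233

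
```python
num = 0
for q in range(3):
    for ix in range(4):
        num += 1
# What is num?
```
Trace:
  num=0
  num=1, q=0, ix=0
  num=2, q=0, ix=1
  num=3, q=0, ix=2
  num=4, q=0, ix=3
  num=5, q=1, ix=0
  num=6, q=1, ix=1
  num=7, q=1, ix=2
  num=8, q=1, ix=3
  num=9, q=2, ix=0
  num=10, q=2, ix=1
  num=11, q=2, ix=2
  num=12, q=2, ix=3

Final answer: 12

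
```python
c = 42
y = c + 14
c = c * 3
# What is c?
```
Trace:
  c=42
  c=42, y=56
  c=126, y=56

Final answer: 126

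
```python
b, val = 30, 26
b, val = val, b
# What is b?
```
Trace:
  b=30, val=26
  b=26, val=30

Final answer: 26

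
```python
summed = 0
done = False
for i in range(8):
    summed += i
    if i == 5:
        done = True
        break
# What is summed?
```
Trace:
  summed=0
  summed=0, done=False
  summed=0, done=False, i=0
  summed=1, done=False, i=1
  summed=3, done=False, i=2
  summed=6, done=False, i=3
  summed=10, done=False, i=4
  summed=15, done=True, i=5

Final answer: 15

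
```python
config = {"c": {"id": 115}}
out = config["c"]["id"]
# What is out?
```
Trace:
  config={'c': {'id': 115}}
  config={'c': {'id': 115}}, out=115

Final answer: 115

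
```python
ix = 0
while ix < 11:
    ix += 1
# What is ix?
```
Trace:
  ix=0
  ix=1
  ix=2
  ix=3
  ix=4
  ix=5
  ix=6
  ix=7
  ix=8
  ix=9
  ix=10
  ix=11

Final answer: 11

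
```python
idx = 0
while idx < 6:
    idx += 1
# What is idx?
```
Trace:
  idx=0
  idx=1
  idx=2
  idx=3
  idx=4
  idx=5
  idx=6

Final answer: 6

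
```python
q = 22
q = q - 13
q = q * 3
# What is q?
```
Trace:
  q=22
  q=9
  q=27

Final answer: 27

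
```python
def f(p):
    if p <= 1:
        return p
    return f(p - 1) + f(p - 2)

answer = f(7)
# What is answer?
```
Call trace (a repeated sub-call is expanded the first time; later identical calls just restate its return value):
f(p=7)
  f(p=6)
    f(p=5)
      f(p=4)
        f(p=3)
          f(p=2)
            f(p=1)
            -> return 1
            f(p=0)
            -> return 0
          -> return 1
          f(p=1)
          -> return 1
        -> return 2
        f(p=2) -> return 1  (same call as traced above)
      -> return 3
      f(p=3) -> return 2  (same call as traced above)
    -> return 5
    f(p=4) -> return 3  (same call as traced above)
  -> return 8
  f(p=5) -> return 5  (same call as traced above)
-> return 13

Final answer: 13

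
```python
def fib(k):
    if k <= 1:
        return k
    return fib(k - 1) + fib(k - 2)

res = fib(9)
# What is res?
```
Call trace (a repeated sub-call is expanded the first time; later identical calls just restate its return value):
fib(k=9)
  fib(k=8)
    fib(k=7)
      fib(k=6)
        fib(k=5)
          fib(k=4)
            fib(k=3)
              fib(k=2)
                fib(k=1)
                -> return 1
                fib(k=0)
                -> return 0
              -> return 1
              fib(k=1)
              -> return 1
            -> return 2
            fib(k=2) -> return 1  (same call as traced above)
          -> return 3
          fib(k=3) -> return 2  (same call as traced above)
        -> return 5
        fib(k=4) -> return 3  (same call as traced above)
      -> return 8
      fib(k=5) -> return 5  (same call as traced above)
    -> return 13
    fib(k=6) -> return 8  (same call as traced above)
  -> return 21
  fib(k=7) -> return 13  (same call as traced above)
-> return 34

Final answer: 34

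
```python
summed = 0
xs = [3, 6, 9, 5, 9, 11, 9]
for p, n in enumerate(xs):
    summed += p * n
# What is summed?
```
Trace:
  summed=0
  summed=0, p=0, n=3
  summed=6, p=1, n=6
  summed=24, p=2, n=9
  summed=39, p=3, n=5
  summed=75, p=4, n=9
  summed=130, p=5, n=11
  summed=184, p=6, n=9

Final answer: 184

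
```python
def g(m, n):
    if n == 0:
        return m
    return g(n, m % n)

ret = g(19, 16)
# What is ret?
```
Call trace:
g(m=19, n=16)
  g(m=16, n=3)
    g(m=3, n=1)
      g(m=1, n=0)
      -> return 1
    -> return 1
  -> return 1
-> return 1

Final answer: 1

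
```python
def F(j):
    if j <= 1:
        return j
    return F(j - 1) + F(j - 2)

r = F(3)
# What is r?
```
Call trace:
F(j=3)
  F(j=2)
    F(j=1)
    -> return 1
    F(j=0)
    -> return 0
  -> return 1
  F(j=1)
  -> return 1
-> return 2

Final answer: 2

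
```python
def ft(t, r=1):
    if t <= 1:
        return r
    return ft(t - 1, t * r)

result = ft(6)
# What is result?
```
Call trace:
ft(t=6, r=1)
  ft(t=5, r=6)
    ft(t=4, r=30)
      ft(t=3, r=120)
        ft(t=2, r=360)
          ft(t=1, r=720)
          -> return 720
        -> return 720
      -> return 720
    -> return 720
  -> return 720
-> return 720

Final answer: 720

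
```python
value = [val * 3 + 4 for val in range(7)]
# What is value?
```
Trace:
  val=0
  val=1
  val=2
  val=3
  val=4
  val=5
  val=6
  value=[4, 7, 10, 13, 16, 19, 22]

Final answer: [4, 7, 10, 13, 16, 19, 22]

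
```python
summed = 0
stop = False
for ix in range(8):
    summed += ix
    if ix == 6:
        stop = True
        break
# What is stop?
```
Trace:
  summed=0
  summed=0, stop=False
  summed=0, stop=False, ix=0
  summed=1, stop=False, ix=1
  summed=3, stop=False, ix=2
  summed=6, stop=False, ix=3
  summed=10, stop=False, ix=4
  summed=15, stop=False, ix=5
  summed=21, stop=True, ix=6

Final answer: True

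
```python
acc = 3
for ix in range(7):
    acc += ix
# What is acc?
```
Trace:
  acc=3
  acc=3, ix=0
  acc=4, ix=1
  acc=6, ix=2
  acc=9, ix=3
  acc=13, ix=4
  acc=18, ix=5
  acc=24, ix=6

Final answer: 24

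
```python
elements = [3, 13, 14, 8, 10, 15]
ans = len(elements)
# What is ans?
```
Trace:
  elements=[3, 13, 14, 8, 10, 15]
  elements=[3, 13, 14, 8, 10, 15], ans=6

Final answer: 6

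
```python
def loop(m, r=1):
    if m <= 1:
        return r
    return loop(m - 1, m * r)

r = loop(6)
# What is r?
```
Call trace:
loop(m=6, r=1)
  loop(m=5, r=6)
    loop(m=4, r=30)
      loop(m=3, r=120)
        loop(m=2, r=360)
          loop(m=1, r=720)
          -> return 720
        -> return 720
      -> return 720
    -> return 720
  -> return 720
-> return 720

Final answer: 720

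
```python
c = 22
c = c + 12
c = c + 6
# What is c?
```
Trace:
  c=22
  c=34
  c=40

Final answer: 40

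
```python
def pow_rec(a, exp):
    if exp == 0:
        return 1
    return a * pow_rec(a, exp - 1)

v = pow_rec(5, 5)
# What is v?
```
Call trace:
pow_rec(a=5, exp=5)
  pow_rec(a=5, exp=4)
    pow_rec(a=5, exp=3)
      pow_rec(a=5, exp=2)
        pow_rec(a=5, exp=1)
          pow_rec(a=5, exp=0)
          -> return 1
        -> return 5
      -> return 25
    -> return 125
  -> return 625
-> return 3125

Final answer: 3125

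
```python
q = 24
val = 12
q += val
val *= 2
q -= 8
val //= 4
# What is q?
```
Trace:
  q=24
  q=24, val=12
  q=36, val=12
  q=36, val=24
  q=28, val=24
  q=28, val=6

Final answer: 28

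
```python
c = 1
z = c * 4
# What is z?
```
Trace:
  c=1
  c=1, z=4

Final answer: 4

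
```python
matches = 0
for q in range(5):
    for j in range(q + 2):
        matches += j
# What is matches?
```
Trace:
  matches=0
  matches=0, q=0, j=0
  matches=1, q=0, j=1
  matches=1, q=1, j=0
  matches=2, q=1, j=1
  matches=4, q=1, j=2
  matches=4, q=2, j=0
  matches=5, q=2, j=1
  matches=7, q=2, j=2
  matches=10, q=2, j=3
  matches=10, q=3, j=0
  matches=11, q=3, j=1
  matches=13, q=3, j=2
  matches=16, q=3, j=3
  matches=20, q=3, j=4
  matches=20, q=4, j=0
  matches=21, q=4, j=1
  matches=23, q=4, j=2
  matches=26, q=4, j=3
  matches=30, q=4, j=4
  matches=35, q=4, j=5

Final answer: 35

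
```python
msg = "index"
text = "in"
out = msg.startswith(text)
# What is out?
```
Trace:
  msg='index'
  msg='index', text='in'
  msg='index', text='in', out=True

Final answer: True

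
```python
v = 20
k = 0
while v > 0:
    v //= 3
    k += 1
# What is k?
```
Trace:
  v=20
  v=20, k=0
  v=6, k=1
  v=2, k=2
  v=0, k=3

Final answer: 3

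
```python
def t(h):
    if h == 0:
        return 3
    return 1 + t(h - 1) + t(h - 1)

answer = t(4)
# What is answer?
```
Call trace (a repeated sub-call is expanded the first time; later identical calls just restate its return value):
t(h=4)
  t(h=3)
    t(h=2)
      t(h=1)
        t(h=0)
        -> return 3
        t(h=0)
        -> return 3
      -> return 7
      t(h=1) -> return 7  (same call as traced above)
    -> return 15
    t(h=2) -> return 15  (same call as traced above)
  -> return 31
  t(h=3) -> return 31  (same call as traced above)
-> return 63

Final answer: 63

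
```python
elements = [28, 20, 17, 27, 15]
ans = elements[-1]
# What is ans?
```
Trace:
  elements=[28, 20, 17, 27, 15]
  elements=[28, 20, 17, 27, 15], ans=15

Final answer: 15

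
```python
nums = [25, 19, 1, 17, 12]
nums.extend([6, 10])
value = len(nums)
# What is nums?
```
Trace:
  nums=[25, 19, 1, 17, 12]
  nums=[25, 19, 1, 17, 12, 6, 10]
  nums=[25, 19, 1, 17, 12, 6, 10], value=7

Final answer: [25, 19, 1, 17, 12, 6, 10]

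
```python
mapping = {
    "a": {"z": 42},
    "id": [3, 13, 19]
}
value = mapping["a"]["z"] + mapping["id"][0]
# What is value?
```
Trace:
  mapping={'a': {'z': 42}, 'id': [3, 13, 19]}
  mapping={'a': {'z': 42}, 'id': [3, 13, 19]}, value=45

Final answer: 45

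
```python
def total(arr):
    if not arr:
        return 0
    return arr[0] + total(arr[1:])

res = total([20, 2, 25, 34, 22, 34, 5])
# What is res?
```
Call trace:
total(arr=[20, 2, 25, 34, 22, 34, 5])
  total(arr=[2, 25, 34, 22, 34, 5])
    total(arr=[25, 34, 22, 34, 5])
      total(arr=[34, 22, 34, 5])
        total(arr=[22, 34, 5])
          total(arr=[34, 5])
            total(arr=[5])
              total(arr=[])
              -> return 0
            -> return 5
          -> return 39
        -> return 61
      -> return 95
    -> return 120
  -> return 122
-> return 142

Final answer: 142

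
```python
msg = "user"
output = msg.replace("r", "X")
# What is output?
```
Trace:
  msg='user'
  msg='user', output='useX'

Final answer: 'useX'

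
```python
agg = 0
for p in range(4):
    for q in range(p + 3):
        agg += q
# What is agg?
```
Trace:
  agg=0
  agg=0, p=0, q=0
  agg=1, p=0, q=1
  agg=3, p=0, q=2
  agg=3, p=1, q=0
  agg=4, p=1, q=1
  agg=6, p=1, q=2
  agg=9, p=1, q=3
  agg=9, p=2, q=0
  agg=10, p=2, q=1
  agg=12, p=2, q=2
  agg=15, p=2, q=3
  agg=19, p=2, q=4
  agg=19, p=3, q=0
  agg=20, p=3, q=1
  agg=22, p=3, q=2
  agg=25, p=3, q=3
  agg=29, p=3, q=4
  agg=34, p=3, q=5

Final answer: 34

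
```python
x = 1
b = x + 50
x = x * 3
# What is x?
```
Trace:
  x=1
  x=1, b=51
  x=3, b=51

Final answer: 3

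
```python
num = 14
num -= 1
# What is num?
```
Trace:
  num=14
  num=13

Final answer: 13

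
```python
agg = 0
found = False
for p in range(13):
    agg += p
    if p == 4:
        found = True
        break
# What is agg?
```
Trace:
  agg=0
  agg=0, found=False
  agg=0, found=False, p=0
  agg=1, found=False, p=1
  agg=3, found=False, p=2
  agg=6, found=False, p=3
  agg=10, found=True, p=4

Final answer: 10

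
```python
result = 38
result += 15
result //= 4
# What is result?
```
Trace:
  result=38
  result=53
  result=13

Final answer: 13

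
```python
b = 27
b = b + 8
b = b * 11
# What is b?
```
Trace:
  b=27
  b=35
  b=385

Final answer: 385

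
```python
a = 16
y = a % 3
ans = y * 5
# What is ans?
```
Trace:
  a=16
  a=16, y=1
  a=16, y=1, ans=5

Final answer: 5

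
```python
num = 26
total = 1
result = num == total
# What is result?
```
Trace:
  num=26
  num=26, total=1
  num=26, total=1, result=False

Final answer: False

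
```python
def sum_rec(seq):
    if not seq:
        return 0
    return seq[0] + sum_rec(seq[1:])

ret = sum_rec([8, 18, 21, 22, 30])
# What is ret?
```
Call trace:
sum_rec(seq=[8, 18, 21, 22, 30])
  sum_rec(seq=[18, 21, 22, 30])
    sum_rec(seq=[21, 22, 30])
      sum_rec(seq=[22, 30])
        sum_rec(seq=[30])
          sum_rec(seq=[])
          -> return 0
        -> return 30
      -> return 52
    -> return 73
  -> return 91
-> return 99

Final answer: 99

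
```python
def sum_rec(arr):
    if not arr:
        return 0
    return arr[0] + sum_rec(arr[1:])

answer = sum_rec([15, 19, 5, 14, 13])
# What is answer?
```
Call trace:
sum_rec(arr=[15, 19, 5, 14, 13])
  sum_rec(arr=[19, 5, 14, 13])
    sum_rec(arr=[5, 14, 13])
      sum_rec(arr=[14, 13])
        sum_rec(arr=[13])
          sum_rec(arr=[])
          -> return 0
        -> return 13
      -> return 27
    -> return 32
  -> return 51
-> return 66

Final answer: 66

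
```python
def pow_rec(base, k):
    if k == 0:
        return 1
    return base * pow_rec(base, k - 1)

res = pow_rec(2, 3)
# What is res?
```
Call trace:
pow_rec(base=2, k=3)
  pow_rec(base=2, k=2)
    pow_rec(base=2, k=1)
      pow_rec(base=2, k=0)
      -> return 1
    -> return 2
  -> return 4
-> return 8

Final answer: 8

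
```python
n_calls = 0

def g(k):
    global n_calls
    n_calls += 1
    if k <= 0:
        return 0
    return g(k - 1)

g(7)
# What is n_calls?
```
Call trace:
g(k=7)
  g(k=6)
    g(k=5)
      g(k=4)
        g(k=3)
          g(k=2)
            g(k=1)
              g(k=0)
              -> return 0
            -> return 0
          -> return 0
        -> return 0
      -> return 0
    -> return 0
  -> return 0
-> return 0

n_calls is incremented once per call. g is entered once for each k = 7, 6, 5, 4, 3, 2, 1, 0 (the k <= 0 call returns without recursing), i.e. 7 + 1 calls.
n_calls = 8

Final answer: 8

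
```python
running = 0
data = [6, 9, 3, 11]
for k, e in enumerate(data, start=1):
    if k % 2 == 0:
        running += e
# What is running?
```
Trace:
  running=0
  running=0, k=1, e=6
  running=9, k=2, e=9
  running=9, k=3, e=3
  running=20, k=4, e=11

Final answer: 20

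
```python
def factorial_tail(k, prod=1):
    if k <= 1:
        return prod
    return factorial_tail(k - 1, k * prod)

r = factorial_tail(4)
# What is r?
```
Call trace:
factorial_tail(k=4, prod=1)
  factorial_tail(k=3, prod=4)
    factorial_tail(k=2, prod=12)
      factorial_tail(k=1, prod=24)
      -> return 24
    -> return 24
  -> return 24
-> return 24

Final answer: 24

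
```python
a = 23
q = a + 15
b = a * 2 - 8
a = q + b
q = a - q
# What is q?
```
Trace:
  a=23
  a=23, q=38
  a=23, q=38, b=38
  a=76, q=38, b=38
  a=76, q=38, b=38

Final answer: 38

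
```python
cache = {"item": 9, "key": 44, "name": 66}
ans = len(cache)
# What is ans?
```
Trace:
  cache={'item': 9, 'key': 44, 'name': 66}
  cache={'item': 9, 'key': 44, 'name': 66}, ans=3

Final answer: 3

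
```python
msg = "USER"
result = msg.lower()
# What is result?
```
Trace:
  msg='USER'
  msg='USER', result='user'

Final answer: 'user'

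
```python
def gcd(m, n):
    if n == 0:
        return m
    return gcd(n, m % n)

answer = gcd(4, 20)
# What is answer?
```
Call trace:
gcd(m=4, n=20)
  gcd(m=20, n=4)
    gcd(m=4, n=0)
    -> return 4
  -> return 4
-> return 4

Final answer: 4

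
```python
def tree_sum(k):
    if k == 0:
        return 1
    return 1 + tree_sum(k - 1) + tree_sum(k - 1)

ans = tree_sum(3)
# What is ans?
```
Call trace (a repeated sub-call is expanded the first time; later identical calls just restate its return value):
tree_sum(k=3)
  tree_sum(k=2)
    tree_sum(k=1)
      tree_sum(k=0)
      -> return 1
      tree_sum(k=0)
      -> return 1
    -> return 3
    tree_sum(k=1) -> return 3  (same call as traced above)
  -> return 7
  tree_sum(k=2) -> return 7  (same call as traced above)
-> return 15

Final answer: 15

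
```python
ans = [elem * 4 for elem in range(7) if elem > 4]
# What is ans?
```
Trace:
  elem=0
  elem=1
  elem=2
  elem=3
  elem=4
  elem=5
  elem=6
  ans=[20, 24]

Final answer: [20, 24]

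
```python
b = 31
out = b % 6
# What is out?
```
Trace:
  b=31
  b=31, out=1

Final answer: 1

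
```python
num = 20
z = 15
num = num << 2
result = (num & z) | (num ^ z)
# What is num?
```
Trace:
  num=20
  num=20, z=15
  num=80, z=15
  num=80, z=15, result=95

Final answer: 80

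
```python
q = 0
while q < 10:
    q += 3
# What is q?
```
Trace:
  q=0
  q=3
  q=6
  q=9
  q=12

Final answer: 12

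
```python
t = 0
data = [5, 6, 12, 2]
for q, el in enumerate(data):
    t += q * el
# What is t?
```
Trace:
  t=0
  t=0, q=0, el=5
  t=6, q=1, el=6
  t=30, q=2, el=12
  t=36, q=3, el=2

Final answer: 36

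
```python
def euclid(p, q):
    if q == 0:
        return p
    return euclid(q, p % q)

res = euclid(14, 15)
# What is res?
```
Call trace:
euclid(p=14, q=15)
  euclid(p=15, q=14)
    euclid(p=14, q=1)
      euclid(p=1, q=0)
      -> return 1
    -> return 1
  -> return 1
-> return 1

Final answer: 1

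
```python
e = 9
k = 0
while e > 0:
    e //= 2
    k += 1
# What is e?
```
Trace:
  e=9
  e=9, k=0
  e=4, k=1
  e=2, k=2
  e=1, k=3
  e=0, k=4

Final answer: 0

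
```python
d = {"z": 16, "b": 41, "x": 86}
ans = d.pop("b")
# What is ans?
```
Trace:
  d={'z': 16, 'b': 41, 'x': 86}
  d={'z': 16, 'x': 86}, ans=41

Final answer: 41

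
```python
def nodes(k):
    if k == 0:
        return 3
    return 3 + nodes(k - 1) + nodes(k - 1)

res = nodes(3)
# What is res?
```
Call trace (a repeated sub-call is expanded the first time; later identical calls just restate its return value):
nodes(k=3)
  nodes(k=2)
    nodes(k=1)
      nodes(k=0)
      -> return 3
      nodes(k=0)
      -> return 3
    -> return 9
    nodes(k=1) -> return 9  (same call as traced above)
  -> return 21
  nodes(k=2) -> return 21  (same call as traced above)
-> return 45

Final answer: 45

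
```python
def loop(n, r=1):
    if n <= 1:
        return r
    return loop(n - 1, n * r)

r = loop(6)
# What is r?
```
Call trace:
loop(n=6, r=1)
  loop(n=5, r=6)
    loop(n=4, r=30)
      loop(n=3, r=120)
        loop(n=2, r=360)
          loop(n=1, r=720)
          -> return 720
        -> return 720
      -> return 720
    -> return 720
  -> return 720
-> return 720

Final answer: 720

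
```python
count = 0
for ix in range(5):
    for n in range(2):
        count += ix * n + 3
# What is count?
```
Trace:
  count=0
  count=3, ix=0, n=0
  count=6, ix=0, n=1
  count=9, ix=1, n=0
  count=13, ix=1, n=1
  count=16, ix=2, n=0
  count=21, ix=2, n=1
  count=24, ix=3, n=0
  count=30, ix=3, n=1
  count=33, ix=4, n=0
  count=40, ix=4, n=1

Final answer: 40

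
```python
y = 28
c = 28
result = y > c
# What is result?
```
Trace:
  y=28
  y=28, c=28
  y=28, c=28, result=False

Final answer: False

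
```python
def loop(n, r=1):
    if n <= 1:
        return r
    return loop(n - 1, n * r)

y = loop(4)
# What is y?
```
Call trace:
loop(n=4, r=1)
  loop(n=3, r=4)
    loop(n=2, r=12)
      loop(n=1, r=24)
      -> return 24
    -> return 24
  -> return 24
-> return 24

Final answer: 24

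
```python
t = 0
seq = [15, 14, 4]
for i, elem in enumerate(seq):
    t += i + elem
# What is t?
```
Trace:
  t=0
  t=15, i=0, elem=15
  t=30, i=1, elem=14
  t=36, i=2, elem=4

Final answer: 36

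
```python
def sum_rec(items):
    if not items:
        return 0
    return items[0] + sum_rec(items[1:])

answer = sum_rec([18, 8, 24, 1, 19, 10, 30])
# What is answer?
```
Call trace:
sum_rec(items=[18, 8, 24, 1, 19, 10, 30])
  sum_rec(items=[8, 24, 1, 19, 10, 30])
    sum_rec(items=[24, 1, 19, 10, 30])
      sum_rec(items=[1, 19, 10, 30])
        sum_rec(items=[19, 10, 30])
          sum_rec(items=[10, 30])
            sum_rec(items=[30])
              sum_rec(items=[])
              -> return 0
            -> return 30
          -> return 40
        -> return 59
      -> return 60
    -> return 84
  -> return 92
-> return 110

Final answer: 110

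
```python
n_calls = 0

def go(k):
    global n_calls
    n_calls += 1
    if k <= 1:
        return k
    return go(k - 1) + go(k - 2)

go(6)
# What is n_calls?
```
Call trace (a repeated sub-call is expanded the first time; later identical calls just restate its return value):
go(k=6)
  go(k=5)
    go(k=4)
      go(k=3)
        go(k=2)
          go(k=1)
          -> return 1
          go(k=0)
          -> return 0
        -> return 1
        go(k=1)
        -> return 1
      -> return 2
      go(k=2) -> return 1  (same call as traced above)
    -> return 3
    go(k=3) -> return 2  (same call as traced above)
  -> return 5
  go(k=4) -> return 3  (same call as traced above)
-> return 8

n_calls is incremented once per call, so count the calls in each subtree. Let C(k) = number of calls made by go(k).
C(0) = C(1) = 1 (base case, no recursion); C(k) = 1 + C(k - 1) + C(k - 2) otherwise.
C(2) = 1 + C(1) + C(0) = 1 + 1 + 1 = 3
C(3) = 1 + C(2) + C(1) = 1 + 3 + 1 = 5
C(4) = 1 + C(3) + C(2) = 1 + 5 + 3 = 9
C(5) = 1 + C(4) + C(3) = 1 + 9 + 5 = 15
C(6) = 1 + C(5) + C(4) = 1 + 15 + 9 = 25
n_calls = C(6) = 25

Final answer: 25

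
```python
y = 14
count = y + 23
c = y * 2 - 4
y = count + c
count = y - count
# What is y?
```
Trace:
  y=14
  y=14, count=37
  y=14, count=37, c=24
  y=61, count=37, c=24
  y=61, count=24, c=24

Final answer: 61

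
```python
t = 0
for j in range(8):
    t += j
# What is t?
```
Trace:
  t=0
  t=0, j=0
  t=1, j=1
  t=3, j=2
  t=6, j=3
  t=10, j=4
  t=15, j=5
  t=21, j=6
  t=28, j=7

Final answer: 28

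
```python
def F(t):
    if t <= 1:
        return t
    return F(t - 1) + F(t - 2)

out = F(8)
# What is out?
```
Call trace (a repeated sub-call is expanded the first time; later identical calls just restate its return value):
F(t=8)
  F(t=7)
    F(t=6)
      F(t=5)
        F(t=4)
          F(t=3)
            F(t=2)
              F(t=1)
              -> return 1
              F(t=0)
              -> return 0
            -> return 1
            F(t=1)
            -> return 1
          -> return 2
          F(t=2) -> return 1  (same call as traced above)
        -> return 3
        F(t=3) -> return 2  (same call as traced above)
      -> return 5
      F(t=4) -> return 3  (same call as traced above)
    -> return 8
    F(t=5) -> return 5  (same call as traced above)
  -> return 13
  F(t=6) -> return 8  (same call as traced above)
-> return 21

Final answer: 21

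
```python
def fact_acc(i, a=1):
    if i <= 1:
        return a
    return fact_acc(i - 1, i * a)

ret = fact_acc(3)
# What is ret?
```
Call trace:
fact_acc(i=3, a=1)
  fact_acc(i=2, a=3)
    fact_acc(i=1, a=6)
    -> return 6
  -> return 6
-> return 6

Final answer: 6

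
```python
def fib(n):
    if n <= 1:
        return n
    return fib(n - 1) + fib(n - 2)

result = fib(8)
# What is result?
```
Call trace (a repeated sub-call is expanded the first time; later identical calls just restate its return value):
fib(n=8)
  fib(n=7)
    fib(n=6)
      fib(n=5)
        fib(n=4)
          fib(n=3)
            fib(n=2)
              fib(n=1)
              -> return 1
              fib(n=0)
              -> return 0
            -> return 1
            fib(n=1)
            -> return 1
          -> return 2
          fib(n=2) -> return 1  (same call as traced above)
        -> return 3
        fib(n=3) -> return 2  (same call as traced above)
      -> return 5
      fib(n=4) -> return 3  (same call as traced above)
    -> return 8
    fib(n=5) -> return 5  (same call as traced above)
  -> return 13
  fib(n=6) -> return 8  (same call as traced above)
-> return 21

Final answer: 21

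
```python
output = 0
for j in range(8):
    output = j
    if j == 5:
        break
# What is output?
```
Trace:
  output=0
  output=0, j=0
  output=1, j=1
  output=2, j=2
  output=3, j=3
  output=4, j=4
  output=5, j=5

Final answer: 5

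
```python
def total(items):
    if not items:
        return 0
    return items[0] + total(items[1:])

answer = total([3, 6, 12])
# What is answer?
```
Call trace:
total(items=[3, 6, 12])
  total(items=[6, 12])
    total(items=[12])
      total(items=[])
      -> return 0
    -> return 12
  -> return 18
-> return 21

Final answer: 21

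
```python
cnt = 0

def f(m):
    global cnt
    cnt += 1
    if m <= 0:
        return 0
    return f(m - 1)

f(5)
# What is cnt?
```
Call trace:
f(m=5)
  f(m=4)
    f(m=3)
      f(m=2)
        f(m=1)
          f(m=0)
          -> return 0
        -> return 0
      -> return 0
    -> return 0
  -> return 0
-> return 0

cnt is incremented once per call. f is entered once for each m = 5, 4, 3, 2, 1, 0 (the m <= 0 call returns without recursing), i.e. 5 + 1 calls.
cnt = 6

Final answer: 6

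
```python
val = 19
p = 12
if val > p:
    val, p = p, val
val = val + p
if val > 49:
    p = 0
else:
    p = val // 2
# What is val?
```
Trace:
  val=19
  val=19, p=12
  val=12, p=19
  val=31, p=19
  val=31, p=15

Final answer: 31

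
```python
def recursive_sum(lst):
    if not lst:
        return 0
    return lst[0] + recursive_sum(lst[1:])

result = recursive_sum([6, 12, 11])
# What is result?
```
Call trace:
recursive_sum(lst=[6, 12, 11])
  recursive_sum(lst=[12, 11])
    recursive_sum(lst=[11])
      recursive_sum(lst=[])
      -> return 0
    -> return 11
  -> return 23
-> return 29

Final answer: 29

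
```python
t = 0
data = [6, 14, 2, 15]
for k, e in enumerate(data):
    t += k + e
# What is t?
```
Trace:
  t=0
  t=6, k=0, e=6
  t=21, k=1, e=14
  t=25, k=2, e=2
  t=43, k=3, e=15

Final answer: 43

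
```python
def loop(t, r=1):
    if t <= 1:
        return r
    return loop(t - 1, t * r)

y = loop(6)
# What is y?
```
Call trace:
loop(t=6, r=1)
  loop(t=5, r=6)
    loop(t=4, r=30)
      loop(t=3, r=120)
        loop(t=2, r=360)
          loop(t=1, r=720)
          -> return 720
        -> return 720
      -> return 720
    -> return 720
  -> return 720
-> return 720

Final answer: 720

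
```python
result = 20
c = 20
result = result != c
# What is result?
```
Trace:
  result=20
  result=20, c=20
  result=False, c=20

Final answer: False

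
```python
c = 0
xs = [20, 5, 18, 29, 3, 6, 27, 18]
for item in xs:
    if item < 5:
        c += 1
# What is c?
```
Trace:
  c=0
  c=0, item=20
  c=0, item=5
  c=0, item=18
  c=0, item=29
  c=1, item=3
  c=1, item=6
  c=1, item=27
  c=1, item=18

Final answer: 1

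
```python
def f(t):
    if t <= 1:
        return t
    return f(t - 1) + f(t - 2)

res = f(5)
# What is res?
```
Call trace (a repeated sub-call is expanded the first time; later identical calls just restate its return value):
f(t=5)
  f(t=4)
    f(t=3)
      f(t=2)
        f(t=1)
        -> return 1
        f(t=0)
        -> return 0
      -> return 1
      f(t=1)
      -> return 1
    -> return 2
    f(t=2) -> return 1  (same call as traced above)
  -> return 3
  f(t=3) -> return 2  (same call as traced above)
-> return 5

Final answer: 5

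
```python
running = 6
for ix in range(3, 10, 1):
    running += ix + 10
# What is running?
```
Trace:
  running=6
  running=19, ix=3
  running=33, ix=4
  running=48, ix=5
  running=64, ix=6
  running=81, ix=7
  running=99, ix=8
  running=118, ix=9

Final answer: 118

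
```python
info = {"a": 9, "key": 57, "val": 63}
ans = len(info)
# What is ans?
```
Trace:
  info={'a': 9, 'key': 57, 'val': 63}
  info={'a': 9, 'key': 57, 'val': 63}, ans=3

Final answer: 3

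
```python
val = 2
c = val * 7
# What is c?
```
Trace:
  val=2
  val=2, c=14

Final answer: 14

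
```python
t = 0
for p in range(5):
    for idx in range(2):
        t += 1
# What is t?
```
Trace:
  t=0
  t=1, p=0, idx=0
  t=2, p=0, idx=1
  t=3, p=1, idx=0
  t=4, p=1, idx=1
  t=5, p=2, idx=0
  t=6, p=2, idx=1
  t=7, p=3, idx=0
  t=8, p=3, idx=1
  t=9, p=4, idx=0
  t=10, p=4, idx=1

Final answer: 10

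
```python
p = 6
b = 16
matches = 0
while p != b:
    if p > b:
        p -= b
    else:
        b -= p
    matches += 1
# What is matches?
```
Trace:
  p=6
  p=6, b=16
  p=6, b=16, matches=0
  p=6, b=10, matches=1
  p=6, b=4, matches=2
  p=2, b=4, matches=3
  p=2, b=2, matches=4

Final answer: 4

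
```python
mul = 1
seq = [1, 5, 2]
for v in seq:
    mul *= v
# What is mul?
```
Trace:
  mul=1
  mul=1, v=1
  mul=5, v=5
  mul=10, v=2

Final answer: 10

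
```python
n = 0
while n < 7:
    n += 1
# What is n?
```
Trace:
  n=0
  n=1
  n=2
  n=3
  n=4
  n=5
  n=6
  n=7

Final answer: 7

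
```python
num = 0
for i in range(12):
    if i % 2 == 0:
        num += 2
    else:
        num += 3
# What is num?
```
Trace:
  num=0
  num=2, i=0
  num=5, i=1
  num=7, i=2
  num=10, i=3
  num=12, i=4
  num=15, i=5
  num=17, i=6
  num=20, i=7
  num=22, i=8
  num=25, i=9
  num=27, i=10
  num=30, i=11

Final answer: 30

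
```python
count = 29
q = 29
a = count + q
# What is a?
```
Trace:
  count=29
  count=29, q=29
  count=29, q=29, a=58

Final answer: 58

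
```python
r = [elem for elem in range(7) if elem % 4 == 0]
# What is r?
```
Trace:
  elem=0
  elem=1
  elem=2
  elem=3
  elem=4
  elem=5
  elem=6
  r=[0, 4]

Final answer: [0, 4]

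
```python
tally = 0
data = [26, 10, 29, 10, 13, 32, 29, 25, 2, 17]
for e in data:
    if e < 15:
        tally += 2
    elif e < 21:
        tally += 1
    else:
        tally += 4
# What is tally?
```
Trace:
  tally=0
  tally=4, e=26
  tally=6, e=10
  tally=10, e=29
  tally=12, e=10
  tally=14, e=13
  tally=18, e=32
  tally=22, e=29
  tally=26, e=25
  tally=28, e=2
  tally=29, e=17

Final answer: 29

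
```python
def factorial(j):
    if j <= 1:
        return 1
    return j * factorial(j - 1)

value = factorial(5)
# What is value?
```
Call trace:
factorial(j=5)
  factorial(j=4)
    factorial(j=3)
      factorial(j=2)
        factorial(j=1)
        -> return 1
      -> return 2
    -> return 6
  -> return 24
-> return 120

Final answer: 120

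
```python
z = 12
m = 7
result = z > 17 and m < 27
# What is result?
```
Trace:
  z=12
  z=12, m=7
  z=12, m=7, result=False

Final answer: False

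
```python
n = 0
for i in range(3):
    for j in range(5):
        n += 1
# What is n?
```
Trace:
  n=0
  n=1, i=0, j=0
  n=2, i=0, j=1
  n=3, i=0, j=2
  n=4, i=0, j=3
  n=5, i=0, j=4
  n=6, i=1, j=0
  n=7, i=1, j=1
  n=8, i=1, j=2
  n=9, i=1, j=3
  n=10, i=1, j=4
  n=11, i=2, j=0
  n=12, i=2, j=1
  n=13, i=2, j=2
  n=14, i=2, j=3
  n=15, i=2, j=4

Final answer: 15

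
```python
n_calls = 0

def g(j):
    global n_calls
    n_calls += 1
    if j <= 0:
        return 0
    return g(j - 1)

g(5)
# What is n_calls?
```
Call trace:
g(j=5)
  g(j=4)
    g(j=3)
      g(j=2)
        g(j=1)
          g(j=0)
          -> return 0
        -> return 0
      -> return 0
    -> return 0
  -> return 0
-> return 0

n_calls is incremented once per call. g is entered once for each j = 5, 4, 3, 2, 1, 0 (the j <= 0 call returns without recursing), i.e. 5 + 1 calls.
n_calls = 6

Final answer: 6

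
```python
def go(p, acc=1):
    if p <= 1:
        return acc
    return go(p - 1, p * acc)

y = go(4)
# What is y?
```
Call trace:
go(p=4, acc=1)
  go(p=3, acc=4)
    go(p=2, acc=12)
      go(p=1, acc=24)
      -> return 24
    -> return 24
  -> return 24
-> return 24

Final answer: 24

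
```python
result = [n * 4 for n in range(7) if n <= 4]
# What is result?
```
Trace:
  n=0
  n=1
  n=2
  n=3
  n=4
  n=5
  n=6
  result=[0, 4, 8, 12, 16]

Final answer: [0, 4, 8, 12, 16]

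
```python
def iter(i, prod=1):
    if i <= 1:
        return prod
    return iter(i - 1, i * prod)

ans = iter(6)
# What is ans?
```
Call trace:
iter(i=6, prod=1)
  iter(i=5, prod=6)
    iter(i=4, prod=30)
      iter(i=3, prod=120)
        iter(i=2, prod=360)
          iter(i=1, prod=720)
          -> return 720
        -> return 720
      -> return 720
    -> return 720
  -> return 720
-> return 720

Final answer: 720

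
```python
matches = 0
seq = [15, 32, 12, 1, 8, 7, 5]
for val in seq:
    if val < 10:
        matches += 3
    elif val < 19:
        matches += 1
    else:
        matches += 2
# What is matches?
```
Trace:
  matches=0
  matches=1, val=15
  matches=3, val=32
  matches=4, val=12
  matches=7, val=1
  matches=10, val=8
  matches=13, val=7
  matches=16, val=5

Final answer: 16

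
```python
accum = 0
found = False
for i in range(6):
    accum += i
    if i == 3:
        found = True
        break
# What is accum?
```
Trace:
  accum=0
  accum=0, found=False
  accum=0, found=False, i=0
  accum=1, found=False, i=1
  accum=3, found=False, i=2
  accum=6, found=True, i=3

Final answer: 6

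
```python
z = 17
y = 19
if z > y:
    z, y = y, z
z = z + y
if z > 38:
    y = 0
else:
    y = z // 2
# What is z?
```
Trace:
  z=17
  z=17, y=19
  z=17, y=19
  z=36, y=19
  z=36, y=18

Final answer: 36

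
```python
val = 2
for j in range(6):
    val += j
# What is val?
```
Trace:
  val=2
  val=2, j=0
  val=3, j=1
  val=5, j=2
  val=8, j=3
  val=12, j=4
  val=17, j=5

Final answer: 17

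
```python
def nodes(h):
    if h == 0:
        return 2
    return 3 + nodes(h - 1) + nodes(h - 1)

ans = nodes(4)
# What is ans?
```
Call trace (a repeated sub-call is expanded the first time; later identical calls just restate its return value):
nodes(h=4)
  nodes(h=3)
    nodes(h=2)
      nodes(h=1)
        nodes(h=0)
        -> return 2
        nodes(h=0)
        -> return 2
      -> return 7
      nodes(h=1) -> return 7  (same call as traced above)
    -> return 17
    nodes(h=2) -> return 17  (same call as traced above)
  -> return 37
  nodes(h=3) -> return 37  (same call as traced above)
-> return 77

Final answer: 77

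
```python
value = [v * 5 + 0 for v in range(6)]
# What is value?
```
Trace:
  v=0
  v=1
  v=2
  v=3
  v=4
  v=5
  value=[0, 5, 10, 15, 20, 25]

Final answer: [0, 5, 10, 15, 20, 25]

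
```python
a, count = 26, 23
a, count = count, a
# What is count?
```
Trace:
  a=26, count=23
  a=23, count=26

Final answer: 26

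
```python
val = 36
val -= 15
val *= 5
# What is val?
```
Trace:
  val=36
  val=21
  val=105

Final answer: 105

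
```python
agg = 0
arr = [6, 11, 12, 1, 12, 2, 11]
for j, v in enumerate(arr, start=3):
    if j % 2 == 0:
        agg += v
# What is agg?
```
Trace:
  agg=0
  agg=0, j=3, v=6
  agg=11, j=4, v=11
  agg=11, j=5, v=12
  agg=12, j=6, v=1
  agg=12, j=7, v=12
  agg=14, j=8, v=2
  agg=14, j=9, v=11

Final answer: 14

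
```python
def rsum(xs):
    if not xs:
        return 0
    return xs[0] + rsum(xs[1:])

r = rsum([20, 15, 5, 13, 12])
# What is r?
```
Call trace:
rsum(xs=[20, 15, 5, 13, 12])
  rsum(xs=[15, 5, 13, 12])
    rsum(xs=[5, 13, 12])
      rsum(xs=[13, 12])
        rsum(xs=[12])
          rsum(xs=[])
          -> return 0
        -> return 12
      -> return 25
    -> return 30
  -> return 45
-> return 65

Final answer: 65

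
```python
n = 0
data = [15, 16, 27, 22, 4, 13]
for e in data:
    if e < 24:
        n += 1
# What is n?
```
Trace:
  n=0
  n=1, e=15
  n=2, e=16
  n=2, e=27
  n=3, e=22
  n=4, e=4
  n=5, e=13

Final answer: 5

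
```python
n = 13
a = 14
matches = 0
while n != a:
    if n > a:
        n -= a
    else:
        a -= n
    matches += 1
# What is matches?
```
Trace:
  n=13
  n=13, a=14
  n=13, a=14, matches=0
  n=13, a=1, matches=1
  n=12, a=1, matches=2
  n=11, a=1, matches=3
  n=10, a=1, matches=4
  n=9, a=1, matches=5
  n=8, a=1, matches=6
  n=7, a=1, matches=7
  n=6, a=1, matches=8
  n=5, a=1, matches=9
  n=4, a=1, matches=10
  n=3, a=1, matches=11
  n=2, a=1, matches=12
  n=1, a=1, matches=13

Final answer: 13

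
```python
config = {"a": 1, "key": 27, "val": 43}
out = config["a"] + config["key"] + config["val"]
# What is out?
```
Trace:
  config={'a': 1, 'key': 27, 'val': 43}
  config={'a': 1, 'key': 27, 'val': 43}, out=71

Final answer: 71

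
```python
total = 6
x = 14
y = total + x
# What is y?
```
Trace:
  total=6
  total=6, x=14
  total=6, x=14, y=20

Final answer: 20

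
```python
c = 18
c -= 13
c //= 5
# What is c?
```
Trace:
  c=18
  c=5
  c=1

Final answer: 1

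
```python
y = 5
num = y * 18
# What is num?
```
Trace:
  y=5
  y=5, num=90

Final answer: 90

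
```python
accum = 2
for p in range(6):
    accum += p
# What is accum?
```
Trace:
  accum=2
  accum=2, p=0
  accum=3, p=1
  accum=5, p=2
  accum=8, p=3
  accum=12, p=4
  accum=17, p=5

Final answer: 17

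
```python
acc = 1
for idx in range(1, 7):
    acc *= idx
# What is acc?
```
Trace:
  acc=1
  acc=1, idx=1
  acc=2, idx=2
  acc=6, idx=3
  acc=24, idx=4
  acc=120, idx=5
  acc=720, idx=6

Final answer: 720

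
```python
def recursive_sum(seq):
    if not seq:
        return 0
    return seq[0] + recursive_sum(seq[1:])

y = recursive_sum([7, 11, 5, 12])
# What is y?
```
Call trace:
recursive_sum(seq=[7, 11, 5, 12])
  recursive_sum(seq=[11, 5, 12])
    recursive_sum(seq=[5, 12])
      recursive_sum(seq=[12])
        recursive_sum(seq=[])
        -> return 0
      -> return 12
    -> return 17
  -> return 28
-> return 35

Final answer: 35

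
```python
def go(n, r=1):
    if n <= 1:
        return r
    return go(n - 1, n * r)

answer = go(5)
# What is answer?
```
Call trace:
go(n=5, r=1)
  go(n=4, r=5)
    go(n=3, r=20)
      go(n=2, r=60)
        go(n=1, r=120)
        -> return 120
      -> return 120
    -> return 120
  -> return 120
-> return 120

Final answer: 120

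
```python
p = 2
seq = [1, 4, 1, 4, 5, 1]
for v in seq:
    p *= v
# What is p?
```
Trace:
  p=2
  p=2, v=1
  p=8, v=4
  p=8, v=1
  p=32, v=4
  p=160, v=5
  p=160, v=1

Final answer: 160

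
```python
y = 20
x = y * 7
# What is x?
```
Trace:
  y=20
  y=20, x=140

Final answer: 140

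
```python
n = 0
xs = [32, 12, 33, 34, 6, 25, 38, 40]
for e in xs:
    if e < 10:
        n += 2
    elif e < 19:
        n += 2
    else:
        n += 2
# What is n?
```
Trace:
  n=0
  n=2, e=32
  n=4, e=12
  n=6, e=33
  n=8, e=34
  n=10, e=6
  n=12, e=25
  n=14, e=38
  n=16, e=40

Final answer: 16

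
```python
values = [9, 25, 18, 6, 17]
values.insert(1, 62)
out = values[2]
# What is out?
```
Trace:
  values=[9, 25, 18, 6, 17]
  values=[9, 62, 25, 18, 6, 17]
  values=[9, 62, 25, 18, 6, 17], out=25

Final answer: 25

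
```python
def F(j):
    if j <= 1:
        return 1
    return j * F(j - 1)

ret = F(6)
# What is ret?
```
Call trace:
F(j=6)
  F(j=5)
    F(j=4)
      F(j=3)
        F(j=2)
          F(j=1)
          -> return 1
        -> return 2
      -> return 6
    -> return 24
  -> return 120
-> return 720

Final answer: 720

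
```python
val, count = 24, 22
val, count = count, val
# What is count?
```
Trace:
  val=24, count=22
  val=22, count=24

Final answer: 24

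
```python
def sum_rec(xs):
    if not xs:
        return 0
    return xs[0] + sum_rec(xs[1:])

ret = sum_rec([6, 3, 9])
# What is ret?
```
Call trace:
sum_rec(xs=[6, 3, 9])
  sum_rec(xs=[3, 9])
    sum_rec(xs=[9])
      sum_rec(xs=[])
      -> return 0
    -> return 9
  -> return 12
-> return 18

Final answer: 18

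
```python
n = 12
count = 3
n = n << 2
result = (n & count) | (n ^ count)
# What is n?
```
Trace:
  n=12
  n=12, count=3
  n=48, count=3
  n=48, count=3, result=51

Final answer: 48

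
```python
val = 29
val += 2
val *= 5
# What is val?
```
Trace:
  val=29
  val=31
  val=155

Final answer: 155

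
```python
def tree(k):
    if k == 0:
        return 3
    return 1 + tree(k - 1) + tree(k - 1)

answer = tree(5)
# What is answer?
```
Call trace (a repeated sub-call is expanded the first time; later identical calls just restate its return value):
tree(k=5)
  tree(k=4)
    tree(k=3)
      tree(k=2)
        tree(k=1)
          tree(k=0)
          -> return 3
          tree(k=0)
          -> return 3
        -> return 7
        tree(k=1) -> return 7  (same call as traced above)
      -> return 15
      tree(k=2) -> return 15  (same call as traced above)
    -> return 31
    tree(k=3) -> return 31  (same call as traced above)
  -> return 63
  tree(k=4) -> return 63  (same call as traced above)
-> return 127

Final answer: 127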